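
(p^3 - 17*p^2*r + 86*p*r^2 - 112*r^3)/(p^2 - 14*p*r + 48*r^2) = (p^2 - 9*p*r + 14*r^2)/(p - 6*r)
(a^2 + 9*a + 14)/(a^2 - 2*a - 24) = (a^2 + 9*a + 14)/(a^2 - 2*a - 24)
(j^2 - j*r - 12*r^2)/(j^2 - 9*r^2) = (-j + 4*r)/(-j + 3*r)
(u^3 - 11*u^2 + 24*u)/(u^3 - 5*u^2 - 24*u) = (u - 3)/(u + 3)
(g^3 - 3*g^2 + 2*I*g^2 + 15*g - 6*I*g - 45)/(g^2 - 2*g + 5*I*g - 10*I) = (g^2 - 3*g*(1 + I) + 9*I)/(g - 2)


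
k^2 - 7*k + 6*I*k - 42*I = (k - 7)*(k + 6*I)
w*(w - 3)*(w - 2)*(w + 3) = w^4 - 2*w^3 - 9*w^2 + 18*w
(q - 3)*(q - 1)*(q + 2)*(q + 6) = q^4 + 4*q^3 - 17*q^2 - 24*q + 36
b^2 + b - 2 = (b - 1)*(b + 2)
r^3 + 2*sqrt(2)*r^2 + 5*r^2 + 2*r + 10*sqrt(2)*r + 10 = (r + 5)*(r + sqrt(2))^2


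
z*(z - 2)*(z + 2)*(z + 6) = z^4 + 6*z^3 - 4*z^2 - 24*z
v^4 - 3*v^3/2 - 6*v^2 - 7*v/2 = v*(v - 7/2)*(v + 1)^2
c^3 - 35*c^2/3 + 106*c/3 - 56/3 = (c - 7)*(c - 4)*(c - 2/3)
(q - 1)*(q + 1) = q^2 - 1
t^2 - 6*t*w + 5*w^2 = (t - 5*w)*(t - w)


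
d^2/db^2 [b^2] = 2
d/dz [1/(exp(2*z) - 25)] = -2*exp(2*z)/(exp(2*z) - 25)^2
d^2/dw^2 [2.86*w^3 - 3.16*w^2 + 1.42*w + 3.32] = 17.16*w - 6.32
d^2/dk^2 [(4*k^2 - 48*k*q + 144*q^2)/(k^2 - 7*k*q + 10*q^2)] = 8*q*(-5*k^3 + 78*k^2*q - 396*k*q^2 + 664*q^3)/(k^6 - 21*k^5*q + 177*k^4*q^2 - 763*k^3*q^3 + 1770*k^2*q^4 - 2100*k*q^5 + 1000*q^6)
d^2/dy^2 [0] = 0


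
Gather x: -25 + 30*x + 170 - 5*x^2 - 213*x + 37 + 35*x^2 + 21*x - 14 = 30*x^2 - 162*x + 168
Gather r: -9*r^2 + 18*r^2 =9*r^2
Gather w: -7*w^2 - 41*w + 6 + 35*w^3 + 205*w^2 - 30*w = 35*w^3 + 198*w^2 - 71*w + 6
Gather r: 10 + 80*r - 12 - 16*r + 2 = 64*r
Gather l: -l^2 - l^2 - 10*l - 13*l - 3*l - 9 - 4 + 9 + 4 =-2*l^2 - 26*l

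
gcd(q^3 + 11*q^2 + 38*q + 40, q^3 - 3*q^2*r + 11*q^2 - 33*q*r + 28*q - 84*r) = q + 4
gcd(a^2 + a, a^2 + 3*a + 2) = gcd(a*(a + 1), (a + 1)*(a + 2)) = a + 1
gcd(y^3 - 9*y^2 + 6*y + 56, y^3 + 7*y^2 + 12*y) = 1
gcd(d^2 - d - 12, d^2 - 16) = d - 4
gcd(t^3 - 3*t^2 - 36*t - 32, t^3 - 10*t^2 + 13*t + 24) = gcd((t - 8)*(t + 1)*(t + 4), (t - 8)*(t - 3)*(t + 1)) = t^2 - 7*t - 8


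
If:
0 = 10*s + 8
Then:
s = -4/5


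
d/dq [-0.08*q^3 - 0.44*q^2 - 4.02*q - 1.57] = -0.24*q^2 - 0.88*q - 4.02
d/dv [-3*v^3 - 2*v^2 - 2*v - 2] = -9*v^2 - 4*v - 2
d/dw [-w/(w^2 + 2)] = (w^2 - 2)/(w^2 + 2)^2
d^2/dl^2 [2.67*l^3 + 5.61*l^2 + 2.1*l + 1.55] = 16.02*l + 11.22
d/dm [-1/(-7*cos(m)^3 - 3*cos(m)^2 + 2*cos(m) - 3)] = (21*cos(m)^2 + 6*cos(m) - 2)*sin(m)/(7*cos(m)^3 + 3*cos(m)^2 - 2*cos(m) + 3)^2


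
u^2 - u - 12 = (u - 4)*(u + 3)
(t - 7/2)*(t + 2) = t^2 - 3*t/2 - 7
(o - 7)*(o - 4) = o^2 - 11*o + 28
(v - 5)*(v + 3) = v^2 - 2*v - 15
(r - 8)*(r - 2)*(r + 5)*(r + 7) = r^4 + 2*r^3 - 69*r^2 - 158*r + 560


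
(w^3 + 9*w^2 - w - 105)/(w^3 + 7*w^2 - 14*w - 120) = (w^2 + 4*w - 21)/(w^2 + 2*w - 24)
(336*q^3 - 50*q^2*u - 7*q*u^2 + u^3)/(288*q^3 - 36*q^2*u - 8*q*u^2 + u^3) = (7*q + u)/(6*q + u)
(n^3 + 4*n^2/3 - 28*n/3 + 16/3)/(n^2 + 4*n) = n - 8/3 + 4/(3*n)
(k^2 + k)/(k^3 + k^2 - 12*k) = (k + 1)/(k^2 + k - 12)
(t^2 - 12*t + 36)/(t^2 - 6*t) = (t - 6)/t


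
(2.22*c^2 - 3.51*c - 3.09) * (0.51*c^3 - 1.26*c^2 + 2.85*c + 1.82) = 1.1322*c^5 - 4.5873*c^4 + 9.1737*c^3 - 2.0697*c^2 - 15.1947*c - 5.6238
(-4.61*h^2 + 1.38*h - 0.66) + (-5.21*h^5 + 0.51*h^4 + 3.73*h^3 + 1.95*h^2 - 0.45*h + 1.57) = -5.21*h^5 + 0.51*h^4 + 3.73*h^3 - 2.66*h^2 + 0.93*h + 0.91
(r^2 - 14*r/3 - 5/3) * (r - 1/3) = r^3 - 5*r^2 - r/9 + 5/9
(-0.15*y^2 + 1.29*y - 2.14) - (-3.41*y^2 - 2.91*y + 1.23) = 3.26*y^2 + 4.2*y - 3.37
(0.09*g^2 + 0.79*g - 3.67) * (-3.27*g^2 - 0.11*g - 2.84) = -0.2943*g^4 - 2.5932*g^3 + 11.6584*g^2 - 1.8399*g + 10.4228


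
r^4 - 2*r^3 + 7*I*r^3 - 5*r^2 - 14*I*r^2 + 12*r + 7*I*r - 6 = (r - 1)^2*(r + I)*(r + 6*I)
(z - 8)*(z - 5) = z^2 - 13*z + 40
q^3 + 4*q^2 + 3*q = q*(q + 1)*(q + 3)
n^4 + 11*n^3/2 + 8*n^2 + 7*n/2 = n*(n + 1)^2*(n + 7/2)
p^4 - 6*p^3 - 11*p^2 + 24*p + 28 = (p - 7)*(p - 2)*(p + 1)*(p + 2)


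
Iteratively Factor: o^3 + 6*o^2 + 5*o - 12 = (o + 4)*(o^2 + 2*o - 3) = (o - 1)*(o + 4)*(o + 3)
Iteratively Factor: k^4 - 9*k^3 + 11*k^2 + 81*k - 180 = (k - 3)*(k^3 - 6*k^2 - 7*k + 60) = (k - 3)*(k + 3)*(k^2 - 9*k + 20) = (k - 4)*(k - 3)*(k + 3)*(k - 5)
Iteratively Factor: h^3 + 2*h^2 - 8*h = (h)*(h^2 + 2*h - 8) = h*(h - 2)*(h + 4)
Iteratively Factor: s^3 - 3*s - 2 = (s + 1)*(s^2 - s - 2) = (s + 1)^2*(s - 2)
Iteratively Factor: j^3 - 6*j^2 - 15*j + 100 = (j - 5)*(j^2 - j - 20) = (j - 5)^2*(j + 4)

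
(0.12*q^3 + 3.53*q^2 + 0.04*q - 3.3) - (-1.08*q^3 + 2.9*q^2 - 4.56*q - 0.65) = 1.2*q^3 + 0.63*q^2 + 4.6*q - 2.65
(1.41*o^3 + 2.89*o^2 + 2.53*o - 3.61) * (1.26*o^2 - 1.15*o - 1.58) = 1.7766*o^5 + 2.0199*o^4 - 2.3635*o^3 - 12.0243*o^2 + 0.1541*o + 5.7038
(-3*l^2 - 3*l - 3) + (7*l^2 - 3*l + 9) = 4*l^2 - 6*l + 6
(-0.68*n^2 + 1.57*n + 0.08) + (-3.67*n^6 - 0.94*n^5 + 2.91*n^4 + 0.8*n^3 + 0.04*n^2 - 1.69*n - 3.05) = -3.67*n^6 - 0.94*n^5 + 2.91*n^4 + 0.8*n^3 - 0.64*n^2 - 0.12*n - 2.97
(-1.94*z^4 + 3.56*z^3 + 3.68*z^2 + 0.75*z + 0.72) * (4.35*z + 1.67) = -8.439*z^5 + 12.2462*z^4 + 21.9532*z^3 + 9.4081*z^2 + 4.3845*z + 1.2024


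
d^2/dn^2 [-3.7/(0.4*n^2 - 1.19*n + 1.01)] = (1.184*n^2 - 3.5224*n - 3.7*(0.8*n - 1.19)*(1.6*n - 2.38) + 2.9896)/(0.4*n^2 - 1.19*n + 1.01)^3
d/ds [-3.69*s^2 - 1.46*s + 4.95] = -7.38*s - 1.46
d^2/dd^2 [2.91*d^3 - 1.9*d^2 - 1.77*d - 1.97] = 17.46*d - 3.8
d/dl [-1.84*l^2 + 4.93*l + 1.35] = 4.93 - 3.68*l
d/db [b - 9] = 1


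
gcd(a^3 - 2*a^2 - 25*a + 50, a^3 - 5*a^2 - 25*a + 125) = a^2 - 25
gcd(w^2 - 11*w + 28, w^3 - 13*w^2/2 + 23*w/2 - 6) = w - 4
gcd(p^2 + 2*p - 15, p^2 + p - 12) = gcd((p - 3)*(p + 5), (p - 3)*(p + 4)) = p - 3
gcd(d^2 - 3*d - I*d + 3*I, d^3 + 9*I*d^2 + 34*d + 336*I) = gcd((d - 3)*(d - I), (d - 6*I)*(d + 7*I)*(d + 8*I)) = 1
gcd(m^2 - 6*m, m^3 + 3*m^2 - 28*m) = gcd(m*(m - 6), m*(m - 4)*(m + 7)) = m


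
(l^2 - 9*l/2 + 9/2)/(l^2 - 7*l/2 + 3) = (l - 3)/(l - 2)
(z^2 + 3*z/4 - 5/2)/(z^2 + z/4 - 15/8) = 2*(z + 2)/(2*z + 3)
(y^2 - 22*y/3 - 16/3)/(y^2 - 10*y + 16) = (y + 2/3)/(y - 2)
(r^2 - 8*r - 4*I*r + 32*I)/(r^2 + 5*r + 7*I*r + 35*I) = (r^2 - 4*r*(2 + I) + 32*I)/(r^2 + r*(5 + 7*I) + 35*I)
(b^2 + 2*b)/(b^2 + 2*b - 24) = b*(b + 2)/(b^2 + 2*b - 24)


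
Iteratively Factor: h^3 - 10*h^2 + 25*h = (h)*(h^2 - 10*h + 25) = h*(h - 5)*(h - 5)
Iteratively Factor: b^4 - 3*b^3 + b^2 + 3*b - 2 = (b - 2)*(b^3 - b^2 - b + 1) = (b - 2)*(b - 1)*(b^2 - 1) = (b - 2)*(b - 1)^2*(b + 1)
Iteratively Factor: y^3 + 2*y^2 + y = (y + 1)*(y^2 + y) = y*(y + 1)*(y + 1)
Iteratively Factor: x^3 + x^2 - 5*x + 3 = (x + 3)*(x^2 - 2*x + 1) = (x - 1)*(x + 3)*(x - 1)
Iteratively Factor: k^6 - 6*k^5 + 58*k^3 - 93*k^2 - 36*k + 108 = (k + 3)*(k^5 - 9*k^4 + 27*k^3 - 23*k^2 - 24*k + 36) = (k - 3)*(k + 3)*(k^4 - 6*k^3 + 9*k^2 + 4*k - 12) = (k - 3)*(k + 1)*(k + 3)*(k^3 - 7*k^2 + 16*k - 12) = (k - 3)^2*(k + 1)*(k + 3)*(k^2 - 4*k + 4) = (k - 3)^2*(k - 2)*(k + 1)*(k + 3)*(k - 2)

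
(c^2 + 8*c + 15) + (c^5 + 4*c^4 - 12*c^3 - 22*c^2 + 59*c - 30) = c^5 + 4*c^4 - 12*c^3 - 21*c^2 + 67*c - 15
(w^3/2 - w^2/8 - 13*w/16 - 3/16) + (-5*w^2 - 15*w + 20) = w^3/2 - 41*w^2/8 - 253*w/16 + 317/16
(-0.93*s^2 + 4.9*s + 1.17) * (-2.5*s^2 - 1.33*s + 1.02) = 2.325*s^4 - 11.0131*s^3 - 10.3906*s^2 + 3.4419*s + 1.1934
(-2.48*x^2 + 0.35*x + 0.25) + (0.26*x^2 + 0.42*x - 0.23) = -2.22*x^2 + 0.77*x + 0.02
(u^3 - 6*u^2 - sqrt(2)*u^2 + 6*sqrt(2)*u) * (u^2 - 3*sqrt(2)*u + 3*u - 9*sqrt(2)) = u^5 - 4*sqrt(2)*u^4 - 3*u^4 - 12*u^3 + 12*sqrt(2)*u^3 - 18*u^2 + 72*sqrt(2)*u^2 - 108*u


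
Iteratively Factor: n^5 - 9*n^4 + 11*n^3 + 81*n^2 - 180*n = (n - 3)*(n^4 - 6*n^3 - 7*n^2 + 60*n) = (n - 3)*(n + 3)*(n^3 - 9*n^2 + 20*n) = n*(n - 3)*(n + 3)*(n^2 - 9*n + 20) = n*(n - 4)*(n - 3)*(n + 3)*(n - 5)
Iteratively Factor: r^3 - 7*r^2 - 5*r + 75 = (r - 5)*(r^2 - 2*r - 15) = (r - 5)*(r + 3)*(r - 5)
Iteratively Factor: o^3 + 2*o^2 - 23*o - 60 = (o - 5)*(o^2 + 7*o + 12) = (o - 5)*(o + 3)*(o + 4)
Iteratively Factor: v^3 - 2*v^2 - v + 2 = (v + 1)*(v^2 - 3*v + 2) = (v - 1)*(v + 1)*(v - 2)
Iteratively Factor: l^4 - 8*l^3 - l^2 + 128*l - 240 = (l - 5)*(l^3 - 3*l^2 - 16*l + 48) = (l - 5)*(l - 4)*(l^2 + l - 12) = (l - 5)*(l - 4)*(l + 4)*(l - 3)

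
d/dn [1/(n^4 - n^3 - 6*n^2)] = (-4*n^2 + 3*n + 12)/(n^3*(-n^2 + n + 6)^2)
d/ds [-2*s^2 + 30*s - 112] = 30 - 4*s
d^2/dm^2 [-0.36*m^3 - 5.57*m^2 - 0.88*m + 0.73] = -2.16*m - 11.14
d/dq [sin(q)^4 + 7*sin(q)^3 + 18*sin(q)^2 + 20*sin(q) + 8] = (sin(q) + 2)^2*(4*sin(q) + 5)*cos(q)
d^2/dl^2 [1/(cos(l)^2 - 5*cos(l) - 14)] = (4*sin(l)^4 - 83*sin(l)^2 - 205*cos(l)/4 - 15*cos(3*l)/4 + 1)/(sin(l)^2 + 5*cos(l) + 13)^3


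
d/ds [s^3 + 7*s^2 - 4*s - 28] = 3*s^2 + 14*s - 4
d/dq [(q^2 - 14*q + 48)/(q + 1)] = (q^2 + 2*q - 62)/(q^2 + 2*q + 1)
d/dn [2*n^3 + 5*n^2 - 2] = 2*n*(3*n + 5)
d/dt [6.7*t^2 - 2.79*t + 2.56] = 13.4*t - 2.79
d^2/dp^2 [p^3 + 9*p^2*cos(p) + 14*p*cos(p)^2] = -9*p^2*cos(p) - 36*p*sin(p) - 28*p*cos(2*p) + 6*p - 28*sin(2*p) + 18*cos(p)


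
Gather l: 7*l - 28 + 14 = 7*l - 14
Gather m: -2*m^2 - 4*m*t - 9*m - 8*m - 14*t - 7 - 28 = -2*m^2 + m*(-4*t - 17) - 14*t - 35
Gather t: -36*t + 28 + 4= 32 - 36*t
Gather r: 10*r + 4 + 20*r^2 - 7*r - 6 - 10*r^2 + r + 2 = 10*r^2 + 4*r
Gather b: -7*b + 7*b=0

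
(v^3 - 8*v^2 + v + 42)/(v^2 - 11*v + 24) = (v^2 - 5*v - 14)/(v - 8)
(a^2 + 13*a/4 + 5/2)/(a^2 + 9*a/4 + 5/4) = (a + 2)/(a + 1)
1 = 1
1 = 1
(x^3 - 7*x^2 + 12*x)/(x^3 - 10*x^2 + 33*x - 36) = x/(x - 3)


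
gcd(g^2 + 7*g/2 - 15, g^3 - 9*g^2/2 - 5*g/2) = 1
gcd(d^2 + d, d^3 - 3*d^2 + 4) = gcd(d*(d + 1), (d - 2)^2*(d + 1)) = d + 1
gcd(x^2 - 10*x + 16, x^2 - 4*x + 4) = x - 2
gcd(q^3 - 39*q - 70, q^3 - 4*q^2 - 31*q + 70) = q^2 - 2*q - 35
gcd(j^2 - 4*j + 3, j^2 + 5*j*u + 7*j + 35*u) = 1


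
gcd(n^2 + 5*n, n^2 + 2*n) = n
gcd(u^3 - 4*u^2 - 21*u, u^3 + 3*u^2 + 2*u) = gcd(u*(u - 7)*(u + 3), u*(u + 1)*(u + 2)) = u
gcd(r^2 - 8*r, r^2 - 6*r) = r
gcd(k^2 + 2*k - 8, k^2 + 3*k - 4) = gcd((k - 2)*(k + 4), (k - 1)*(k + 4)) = k + 4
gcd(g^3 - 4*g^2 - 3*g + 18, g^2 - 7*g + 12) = g - 3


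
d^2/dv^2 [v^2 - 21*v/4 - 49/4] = 2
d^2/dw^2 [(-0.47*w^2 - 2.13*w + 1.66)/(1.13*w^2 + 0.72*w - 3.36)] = (-4.67481*w^3 + 2.010948*w^2 - 40.419648*w - 6.591552)/(1.442897*w^6 + 2.758104*w^5 - 11.113776*w^4 - 16.028928*w^3 + 33.046272*w^2 + 24.385536*w - 37.933056)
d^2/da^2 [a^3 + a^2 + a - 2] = 6*a + 2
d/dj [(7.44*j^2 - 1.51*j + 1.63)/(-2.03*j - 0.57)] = (-15.1032*j^2 - 8.4816*j + 4.1696)/(4.1209*j^2 + 2.3142*j + 0.3249)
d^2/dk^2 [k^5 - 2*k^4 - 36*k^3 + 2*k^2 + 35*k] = 20*k^3 - 24*k^2 - 216*k + 4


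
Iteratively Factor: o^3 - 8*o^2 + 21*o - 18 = (o - 2)*(o^2 - 6*o + 9) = (o - 3)*(o - 2)*(o - 3)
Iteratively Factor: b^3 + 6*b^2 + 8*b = (b + 2)*(b^2 + 4*b) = b*(b + 2)*(b + 4)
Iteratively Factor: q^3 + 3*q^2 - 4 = (q - 1)*(q^2 + 4*q + 4) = (q - 1)*(q + 2)*(q + 2)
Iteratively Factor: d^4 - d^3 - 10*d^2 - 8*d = (d + 2)*(d^3 - 3*d^2 - 4*d) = d*(d + 2)*(d^2 - 3*d - 4) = d*(d - 4)*(d + 2)*(d + 1)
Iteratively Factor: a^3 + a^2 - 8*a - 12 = (a - 3)*(a^2 + 4*a + 4) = (a - 3)*(a + 2)*(a + 2)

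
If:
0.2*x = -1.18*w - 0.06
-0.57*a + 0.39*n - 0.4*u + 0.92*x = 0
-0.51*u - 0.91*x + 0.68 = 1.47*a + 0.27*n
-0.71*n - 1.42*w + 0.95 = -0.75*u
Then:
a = 1.75151448414711*x + 0.955662500976567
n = -4.41161699621029*x - 0.0394866782024551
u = -4.49723471121466*x - 1.400318575139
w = -0.169491525423729*x - 0.0508474576271186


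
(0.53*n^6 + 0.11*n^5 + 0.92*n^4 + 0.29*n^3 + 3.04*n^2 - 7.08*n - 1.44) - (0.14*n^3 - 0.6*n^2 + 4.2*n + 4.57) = 0.53*n^6 + 0.11*n^5 + 0.92*n^4 + 0.15*n^3 + 3.64*n^2 - 11.28*n - 6.01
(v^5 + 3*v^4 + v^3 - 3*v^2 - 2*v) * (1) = v^5 + 3*v^4 + v^3 - 3*v^2 - 2*v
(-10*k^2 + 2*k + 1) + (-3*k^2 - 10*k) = -13*k^2 - 8*k + 1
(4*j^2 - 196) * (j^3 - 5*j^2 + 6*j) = 4*j^5 - 20*j^4 - 172*j^3 + 980*j^2 - 1176*j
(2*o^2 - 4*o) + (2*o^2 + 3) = 4*o^2 - 4*o + 3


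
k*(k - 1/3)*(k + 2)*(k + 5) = k^4 + 20*k^3/3 + 23*k^2/3 - 10*k/3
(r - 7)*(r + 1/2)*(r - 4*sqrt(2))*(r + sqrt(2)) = r^4 - 13*r^3/2 - 3*sqrt(2)*r^3 - 23*r^2/2 + 39*sqrt(2)*r^2/2 + 21*sqrt(2)*r/2 + 52*r + 28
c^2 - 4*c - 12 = (c - 6)*(c + 2)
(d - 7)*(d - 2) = d^2 - 9*d + 14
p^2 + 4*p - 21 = (p - 3)*(p + 7)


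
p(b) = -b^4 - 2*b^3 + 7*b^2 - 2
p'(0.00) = 0.00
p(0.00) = -2.00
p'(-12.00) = 5880.00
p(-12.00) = -16274.00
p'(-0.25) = -3.81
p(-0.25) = -1.54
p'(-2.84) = 3.47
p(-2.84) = 35.22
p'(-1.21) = -18.64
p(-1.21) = 9.65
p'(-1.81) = -21.28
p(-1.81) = 22.06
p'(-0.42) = -6.64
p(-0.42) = -0.65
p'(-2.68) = -3.62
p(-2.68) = 35.19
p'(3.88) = -269.65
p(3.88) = -240.08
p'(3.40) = -178.98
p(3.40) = -133.32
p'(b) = -4*b^3 - 6*b^2 + 14*b = 2*b*(-2*b^2 - 3*b + 7)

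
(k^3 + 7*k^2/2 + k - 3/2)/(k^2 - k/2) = k + 4 + 3/k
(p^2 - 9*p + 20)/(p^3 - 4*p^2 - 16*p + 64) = (p - 5)/(p^2 - 16)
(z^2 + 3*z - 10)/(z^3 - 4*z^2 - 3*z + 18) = (z^2 + 3*z - 10)/(z^3 - 4*z^2 - 3*z + 18)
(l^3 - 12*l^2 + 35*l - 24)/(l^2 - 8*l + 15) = (l^2 - 9*l + 8)/(l - 5)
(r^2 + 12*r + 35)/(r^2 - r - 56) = (r + 5)/(r - 8)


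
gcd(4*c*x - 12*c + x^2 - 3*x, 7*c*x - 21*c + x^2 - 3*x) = x - 3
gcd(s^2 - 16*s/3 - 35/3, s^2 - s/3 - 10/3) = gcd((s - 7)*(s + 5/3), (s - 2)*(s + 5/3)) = s + 5/3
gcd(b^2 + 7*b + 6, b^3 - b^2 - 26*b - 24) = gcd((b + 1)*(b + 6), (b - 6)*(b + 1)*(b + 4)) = b + 1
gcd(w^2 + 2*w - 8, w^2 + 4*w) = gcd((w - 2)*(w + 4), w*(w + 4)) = w + 4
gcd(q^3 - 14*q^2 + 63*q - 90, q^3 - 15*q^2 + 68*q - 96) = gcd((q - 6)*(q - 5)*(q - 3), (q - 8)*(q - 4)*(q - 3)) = q - 3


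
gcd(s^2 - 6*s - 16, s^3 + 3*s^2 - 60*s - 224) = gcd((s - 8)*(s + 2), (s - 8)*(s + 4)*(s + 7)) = s - 8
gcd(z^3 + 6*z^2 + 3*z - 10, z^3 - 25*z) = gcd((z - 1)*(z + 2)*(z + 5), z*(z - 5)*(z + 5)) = z + 5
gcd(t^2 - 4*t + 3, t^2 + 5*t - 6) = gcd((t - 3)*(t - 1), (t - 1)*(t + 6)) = t - 1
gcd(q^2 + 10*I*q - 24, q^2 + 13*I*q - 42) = q + 6*I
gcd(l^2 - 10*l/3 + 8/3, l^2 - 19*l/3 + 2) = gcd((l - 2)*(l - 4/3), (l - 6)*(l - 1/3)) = 1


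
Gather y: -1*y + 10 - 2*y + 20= 30 - 3*y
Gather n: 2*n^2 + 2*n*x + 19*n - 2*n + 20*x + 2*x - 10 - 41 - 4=2*n^2 + n*(2*x + 17) + 22*x - 55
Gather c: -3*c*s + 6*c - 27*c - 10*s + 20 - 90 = c*(-3*s - 21) - 10*s - 70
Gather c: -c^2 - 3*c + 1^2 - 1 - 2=-c^2 - 3*c - 2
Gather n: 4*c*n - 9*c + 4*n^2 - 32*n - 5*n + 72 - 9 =-9*c + 4*n^2 + n*(4*c - 37) + 63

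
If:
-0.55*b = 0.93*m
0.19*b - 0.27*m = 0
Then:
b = 0.00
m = 0.00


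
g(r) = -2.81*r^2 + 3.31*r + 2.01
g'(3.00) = -13.55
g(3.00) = -13.35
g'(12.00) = -64.13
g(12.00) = -362.91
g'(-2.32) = 16.35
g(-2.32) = -20.79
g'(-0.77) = 7.64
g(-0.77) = -2.20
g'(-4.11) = 26.41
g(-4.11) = -59.06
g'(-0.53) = 6.29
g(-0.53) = -0.53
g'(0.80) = -1.19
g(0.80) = 2.86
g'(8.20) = -42.77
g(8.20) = -159.79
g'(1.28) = -3.88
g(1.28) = 1.64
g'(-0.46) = 5.90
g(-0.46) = -0.11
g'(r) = 3.31 - 5.62*r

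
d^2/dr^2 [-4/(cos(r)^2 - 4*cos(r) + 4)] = 8*(2*cos(r) + cos(2*r) - 2)/(cos(r) - 2)^4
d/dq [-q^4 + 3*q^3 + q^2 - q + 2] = -4*q^3 + 9*q^2 + 2*q - 1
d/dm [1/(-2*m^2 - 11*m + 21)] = (4*m + 11)/(2*m^2 + 11*m - 21)^2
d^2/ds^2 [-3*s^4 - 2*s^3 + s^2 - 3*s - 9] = -36*s^2 - 12*s + 2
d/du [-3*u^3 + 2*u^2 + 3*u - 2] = -9*u^2 + 4*u + 3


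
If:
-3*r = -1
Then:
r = 1/3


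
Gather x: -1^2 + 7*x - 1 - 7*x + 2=0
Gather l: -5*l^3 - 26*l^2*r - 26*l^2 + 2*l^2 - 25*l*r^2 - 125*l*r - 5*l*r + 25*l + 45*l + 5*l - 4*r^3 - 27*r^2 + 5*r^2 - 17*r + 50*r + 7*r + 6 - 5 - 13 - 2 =-5*l^3 + l^2*(-26*r - 24) + l*(-25*r^2 - 130*r + 75) - 4*r^3 - 22*r^2 + 40*r - 14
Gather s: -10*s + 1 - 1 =-10*s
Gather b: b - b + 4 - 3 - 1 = 0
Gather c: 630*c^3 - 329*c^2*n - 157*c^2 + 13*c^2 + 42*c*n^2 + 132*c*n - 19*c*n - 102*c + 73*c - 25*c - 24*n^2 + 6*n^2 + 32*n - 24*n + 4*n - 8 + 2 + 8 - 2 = 630*c^3 + c^2*(-329*n - 144) + c*(42*n^2 + 113*n - 54) - 18*n^2 + 12*n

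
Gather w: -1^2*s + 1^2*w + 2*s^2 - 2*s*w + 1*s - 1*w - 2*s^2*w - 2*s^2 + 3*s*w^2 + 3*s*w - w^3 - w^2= -w^3 + w^2*(3*s - 1) + w*(-2*s^2 + s)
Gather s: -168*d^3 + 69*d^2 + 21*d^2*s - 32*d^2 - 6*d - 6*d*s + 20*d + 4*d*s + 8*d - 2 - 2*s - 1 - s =-168*d^3 + 37*d^2 + 22*d + s*(21*d^2 - 2*d - 3) - 3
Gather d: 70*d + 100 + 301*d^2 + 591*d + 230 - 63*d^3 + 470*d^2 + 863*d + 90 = -63*d^3 + 771*d^2 + 1524*d + 420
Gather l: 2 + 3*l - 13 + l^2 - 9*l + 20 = l^2 - 6*l + 9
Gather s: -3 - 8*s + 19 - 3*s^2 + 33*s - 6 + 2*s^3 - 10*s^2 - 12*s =2*s^3 - 13*s^2 + 13*s + 10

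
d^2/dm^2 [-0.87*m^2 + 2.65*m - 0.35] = -1.74000000000000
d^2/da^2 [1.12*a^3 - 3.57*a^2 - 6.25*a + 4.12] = 6.72*a - 7.14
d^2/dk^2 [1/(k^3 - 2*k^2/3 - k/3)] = 6*(k*(2 - 9*k)*(-3*k^2 + 2*k + 1) - (-9*k^2 + 4*k + 1)^2)/(k^3*(-3*k^2 + 2*k + 1)^3)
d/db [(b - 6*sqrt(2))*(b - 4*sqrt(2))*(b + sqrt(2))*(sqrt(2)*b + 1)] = 4*sqrt(2)*b^3 - 51*b^2 + 38*sqrt(2)*b + 124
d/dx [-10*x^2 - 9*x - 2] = -20*x - 9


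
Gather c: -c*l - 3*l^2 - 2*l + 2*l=-c*l - 3*l^2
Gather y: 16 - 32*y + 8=24 - 32*y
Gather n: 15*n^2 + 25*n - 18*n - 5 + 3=15*n^2 + 7*n - 2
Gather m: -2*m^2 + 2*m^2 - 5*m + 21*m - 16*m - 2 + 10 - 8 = 0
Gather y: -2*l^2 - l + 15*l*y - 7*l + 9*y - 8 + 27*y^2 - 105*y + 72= -2*l^2 - 8*l + 27*y^2 + y*(15*l - 96) + 64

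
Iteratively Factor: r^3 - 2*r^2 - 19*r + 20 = (r + 4)*(r^2 - 6*r + 5) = (r - 1)*(r + 4)*(r - 5)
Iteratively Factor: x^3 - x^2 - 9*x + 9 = (x - 3)*(x^2 + 2*x - 3) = (x - 3)*(x - 1)*(x + 3)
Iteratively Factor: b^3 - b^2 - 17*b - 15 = (b - 5)*(b^2 + 4*b + 3) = (b - 5)*(b + 1)*(b + 3)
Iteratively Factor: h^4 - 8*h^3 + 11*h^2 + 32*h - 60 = (h - 5)*(h^3 - 3*h^2 - 4*h + 12) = (h - 5)*(h + 2)*(h^2 - 5*h + 6) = (h - 5)*(h - 3)*(h + 2)*(h - 2)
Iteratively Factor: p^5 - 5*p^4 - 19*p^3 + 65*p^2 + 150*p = (p + 3)*(p^4 - 8*p^3 + 5*p^2 + 50*p) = (p - 5)*(p + 3)*(p^3 - 3*p^2 - 10*p) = p*(p - 5)*(p + 3)*(p^2 - 3*p - 10) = p*(p - 5)^2*(p + 3)*(p + 2)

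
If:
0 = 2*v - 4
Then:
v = 2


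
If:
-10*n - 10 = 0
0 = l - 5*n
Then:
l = -5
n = -1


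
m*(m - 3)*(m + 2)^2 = m^4 + m^3 - 8*m^2 - 12*m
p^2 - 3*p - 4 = (p - 4)*(p + 1)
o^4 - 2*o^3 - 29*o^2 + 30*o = o*(o - 6)*(o - 1)*(o + 5)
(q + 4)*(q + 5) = q^2 + 9*q + 20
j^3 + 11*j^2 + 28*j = j*(j + 4)*(j + 7)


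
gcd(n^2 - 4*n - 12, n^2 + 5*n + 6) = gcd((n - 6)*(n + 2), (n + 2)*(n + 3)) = n + 2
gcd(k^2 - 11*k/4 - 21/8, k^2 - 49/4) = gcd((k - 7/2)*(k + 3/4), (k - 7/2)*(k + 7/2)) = k - 7/2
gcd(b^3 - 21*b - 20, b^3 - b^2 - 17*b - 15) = b^2 - 4*b - 5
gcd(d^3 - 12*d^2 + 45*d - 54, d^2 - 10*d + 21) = d - 3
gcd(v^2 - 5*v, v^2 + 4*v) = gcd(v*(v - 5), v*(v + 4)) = v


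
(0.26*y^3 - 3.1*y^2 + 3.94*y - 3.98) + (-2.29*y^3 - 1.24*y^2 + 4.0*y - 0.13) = -2.03*y^3 - 4.34*y^2 + 7.94*y - 4.11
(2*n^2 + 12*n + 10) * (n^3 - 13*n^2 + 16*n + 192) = 2*n^5 - 14*n^4 - 114*n^3 + 446*n^2 + 2464*n + 1920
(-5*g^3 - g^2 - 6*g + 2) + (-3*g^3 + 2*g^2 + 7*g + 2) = -8*g^3 + g^2 + g + 4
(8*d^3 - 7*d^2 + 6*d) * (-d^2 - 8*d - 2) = -8*d^5 - 57*d^4 + 34*d^3 - 34*d^2 - 12*d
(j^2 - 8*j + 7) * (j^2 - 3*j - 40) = j^4 - 11*j^3 - 9*j^2 + 299*j - 280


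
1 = 1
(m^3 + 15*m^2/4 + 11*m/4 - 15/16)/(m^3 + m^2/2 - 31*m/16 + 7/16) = (4*m^2 + 16*m + 15)/(4*m^2 + 3*m - 7)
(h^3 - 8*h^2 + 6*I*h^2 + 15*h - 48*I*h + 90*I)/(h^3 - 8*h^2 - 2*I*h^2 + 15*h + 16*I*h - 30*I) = (h + 6*I)/(h - 2*I)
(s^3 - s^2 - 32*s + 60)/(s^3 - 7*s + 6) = (s^2 + s - 30)/(s^2 + 2*s - 3)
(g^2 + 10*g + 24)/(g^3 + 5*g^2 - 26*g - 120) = 1/(g - 5)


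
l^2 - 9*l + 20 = (l - 5)*(l - 4)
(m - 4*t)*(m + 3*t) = m^2 - m*t - 12*t^2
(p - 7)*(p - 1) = p^2 - 8*p + 7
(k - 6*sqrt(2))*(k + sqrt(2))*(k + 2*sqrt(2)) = k^3 - 3*sqrt(2)*k^2 - 32*k - 24*sqrt(2)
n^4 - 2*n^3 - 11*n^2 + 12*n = n*(n - 4)*(n - 1)*(n + 3)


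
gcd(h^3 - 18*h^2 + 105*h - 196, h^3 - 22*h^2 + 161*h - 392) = h^2 - 14*h + 49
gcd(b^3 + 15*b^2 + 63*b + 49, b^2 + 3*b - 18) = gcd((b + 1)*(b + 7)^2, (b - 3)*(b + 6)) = 1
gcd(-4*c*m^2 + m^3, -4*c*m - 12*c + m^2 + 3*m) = 4*c - m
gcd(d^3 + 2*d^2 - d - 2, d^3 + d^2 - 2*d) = d^2 + d - 2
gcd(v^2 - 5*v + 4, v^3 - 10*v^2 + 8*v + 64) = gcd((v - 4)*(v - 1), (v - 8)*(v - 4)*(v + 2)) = v - 4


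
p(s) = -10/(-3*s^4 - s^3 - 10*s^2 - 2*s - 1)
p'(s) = -10*(12*s^3 + 3*s^2 + 20*s + 2)/(-3*s^4 - s^3 - 10*s^2 - 2*s - 1)^2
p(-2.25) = 0.09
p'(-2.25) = 0.13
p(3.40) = 0.02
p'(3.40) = -0.02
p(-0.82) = 1.45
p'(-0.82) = 4.00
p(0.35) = 3.32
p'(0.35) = -10.89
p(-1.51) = 0.30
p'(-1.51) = 0.58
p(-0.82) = 1.45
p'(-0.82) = 4.00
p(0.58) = 1.65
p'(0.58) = -4.62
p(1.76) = 0.14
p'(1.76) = -0.23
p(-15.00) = 0.00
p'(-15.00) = 0.00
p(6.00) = 0.00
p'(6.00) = 0.00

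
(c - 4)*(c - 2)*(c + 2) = c^3 - 4*c^2 - 4*c + 16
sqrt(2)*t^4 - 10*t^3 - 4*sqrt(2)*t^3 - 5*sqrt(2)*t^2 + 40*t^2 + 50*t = t*(t - 5)*(t - 5*sqrt(2))*(sqrt(2)*t + sqrt(2))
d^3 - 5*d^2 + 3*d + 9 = (d - 3)^2*(d + 1)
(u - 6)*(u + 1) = u^2 - 5*u - 6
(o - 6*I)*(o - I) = o^2 - 7*I*o - 6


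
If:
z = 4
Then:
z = 4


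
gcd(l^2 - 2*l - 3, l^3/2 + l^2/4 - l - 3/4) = l + 1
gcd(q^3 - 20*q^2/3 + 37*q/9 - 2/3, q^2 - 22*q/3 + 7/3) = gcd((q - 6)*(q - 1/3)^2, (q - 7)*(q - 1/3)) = q - 1/3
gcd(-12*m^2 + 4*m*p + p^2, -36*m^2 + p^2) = 6*m + p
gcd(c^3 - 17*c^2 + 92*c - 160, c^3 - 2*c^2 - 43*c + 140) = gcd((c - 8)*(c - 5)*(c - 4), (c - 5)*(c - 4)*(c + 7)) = c^2 - 9*c + 20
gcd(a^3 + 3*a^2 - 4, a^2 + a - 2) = a^2 + a - 2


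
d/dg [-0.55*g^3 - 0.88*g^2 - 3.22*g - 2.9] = -1.65*g^2 - 1.76*g - 3.22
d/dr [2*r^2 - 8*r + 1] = 4*r - 8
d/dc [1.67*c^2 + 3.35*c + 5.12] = 3.34*c + 3.35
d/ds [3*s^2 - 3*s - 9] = 6*s - 3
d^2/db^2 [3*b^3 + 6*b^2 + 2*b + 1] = 18*b + 12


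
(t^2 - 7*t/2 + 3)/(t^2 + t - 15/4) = 2*(t - 2)/(2*t + 5)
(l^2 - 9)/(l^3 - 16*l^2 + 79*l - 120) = (l + 3)/(l^2 - 13*l + 40)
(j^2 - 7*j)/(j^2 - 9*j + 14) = j/(j - 2)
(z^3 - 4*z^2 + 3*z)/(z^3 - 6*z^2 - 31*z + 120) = z*(z - 1)/(z^2 - 3*z - 40)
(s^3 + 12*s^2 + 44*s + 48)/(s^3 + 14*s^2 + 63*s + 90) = (s^2 + 6*s + 8)/(s^2 + 8*s + 15)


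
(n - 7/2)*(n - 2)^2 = n^3 - 15*n^2/2 + 18*n - 14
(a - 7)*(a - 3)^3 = a^4 - 16*a^3 + 90*a^2 - 216*a + 189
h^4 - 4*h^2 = h^2*(h - 2)*(h + 2)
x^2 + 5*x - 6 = (x - 1)*(x + 6)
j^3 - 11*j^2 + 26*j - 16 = (j - 8)*(j - 2)*(j - 1)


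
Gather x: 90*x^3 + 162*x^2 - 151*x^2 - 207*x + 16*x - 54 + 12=90*x^3 + 11*x^2 - 191*x - 42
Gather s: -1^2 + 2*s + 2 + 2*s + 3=4*s + 4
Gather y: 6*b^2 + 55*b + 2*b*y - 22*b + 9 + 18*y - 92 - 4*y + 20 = 6*b^2 + 33*b + y*(2*b + 14) - 63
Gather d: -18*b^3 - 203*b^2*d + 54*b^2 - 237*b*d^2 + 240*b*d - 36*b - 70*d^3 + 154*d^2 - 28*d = -18*b^3 + 54*b^2 - 36*b - 70*d^3 + d^2*(154 - 237*b) + d*(-203*b^2 + 240*b - 28)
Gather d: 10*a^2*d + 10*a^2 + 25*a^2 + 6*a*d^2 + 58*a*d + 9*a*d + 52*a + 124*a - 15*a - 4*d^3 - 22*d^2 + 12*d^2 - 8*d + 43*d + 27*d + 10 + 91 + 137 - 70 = 35*a^2 + 161*a - 4*d^3 + d^2*(6*a - 10) + d*(10*a^2 + 67*a + 62) + 168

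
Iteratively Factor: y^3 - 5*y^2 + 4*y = (y)*(y^2 - 5*y + 4) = y*(y - 1)*(y - 4)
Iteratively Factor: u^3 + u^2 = (u)*(u^2 + u) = u^2*(u + 1)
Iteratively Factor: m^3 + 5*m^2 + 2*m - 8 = (m - 1)*(m^2 + 6*m + 8) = (m - 1)*(m + 4)*(m + 2)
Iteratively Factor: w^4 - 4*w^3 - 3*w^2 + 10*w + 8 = (w + 1)*(w^3 - 5*w^2 + 2*w + 8) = (w + 1)^2*(w^2 - 6*w + 8) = (w - 4)*(w + 1)^2*(w - 2)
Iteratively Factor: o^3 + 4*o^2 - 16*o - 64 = (o + 4)*(o^2 - 16) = (o + 4)^2*(o - 4)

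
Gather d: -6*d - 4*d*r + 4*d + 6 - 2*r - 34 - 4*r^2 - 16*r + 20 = d*(-4*r - 2) - 4*r^2 - 18*r - 8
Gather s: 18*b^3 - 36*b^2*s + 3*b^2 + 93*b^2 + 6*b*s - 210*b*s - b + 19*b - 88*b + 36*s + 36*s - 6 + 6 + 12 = 18*b^3 + 96*b^2 - 70*b + s*(-36*b^2 - 204*b + 72) + 12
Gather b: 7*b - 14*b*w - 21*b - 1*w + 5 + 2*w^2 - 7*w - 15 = b*(-14*w - 14) + 2*w^2 - 8*w - 10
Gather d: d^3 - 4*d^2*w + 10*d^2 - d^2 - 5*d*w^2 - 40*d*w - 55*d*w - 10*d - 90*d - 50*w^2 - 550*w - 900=d^3 + d^2*(9 - 4*w) + d*(-5*w^2 - 95*w - 100) - 50*w^2 - 550*w - 900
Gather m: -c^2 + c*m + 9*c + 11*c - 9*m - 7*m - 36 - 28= -c^2 + 20*c + m*(c - 16) - 64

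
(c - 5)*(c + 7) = c^2 + 2*c - 35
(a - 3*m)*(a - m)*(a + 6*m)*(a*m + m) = a^4*m + 2*a^3*m^2 + a^3*m - 21*a^2*m^3 + 2*a^2*m^2 + 18*a*m^4 - 21*a*m^3 + 18*m^4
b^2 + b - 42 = (b - 6)*(b + 7)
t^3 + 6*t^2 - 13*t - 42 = (t - 3)*(t + 2)*(t + 7)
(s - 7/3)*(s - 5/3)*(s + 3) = s^3 - s^2 - 73*s/9 + 35/3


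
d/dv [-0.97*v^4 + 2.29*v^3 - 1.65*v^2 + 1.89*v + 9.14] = -3.88*v^3 + 6.87*v^2 - 3.3*v + 1.89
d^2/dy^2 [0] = 0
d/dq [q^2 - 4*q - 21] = 2*q - 4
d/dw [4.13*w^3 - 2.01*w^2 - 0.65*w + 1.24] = 12.39*w^2 - 4.02*w - 0.65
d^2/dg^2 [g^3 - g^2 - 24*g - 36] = 6*g - 2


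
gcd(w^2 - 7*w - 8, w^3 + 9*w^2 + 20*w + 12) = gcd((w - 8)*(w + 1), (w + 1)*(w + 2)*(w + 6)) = w + 1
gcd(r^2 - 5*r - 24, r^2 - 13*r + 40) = r - 8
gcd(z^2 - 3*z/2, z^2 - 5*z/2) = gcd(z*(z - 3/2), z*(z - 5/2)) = z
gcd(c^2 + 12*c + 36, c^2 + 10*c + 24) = c + 6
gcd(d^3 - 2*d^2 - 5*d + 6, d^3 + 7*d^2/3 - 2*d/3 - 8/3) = d^2 + d - 2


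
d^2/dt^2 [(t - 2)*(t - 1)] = 2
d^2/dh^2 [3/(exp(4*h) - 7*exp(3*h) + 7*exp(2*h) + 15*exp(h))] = 3*((-16*exp(3*h) + 63*exp(2*h) - 28*exp(h) - 15)*(exp(3*h) - 7*exp(2*h) + 7*exp(h) + 15) + 2*(4*exp(3*h) - 21*exp(2*h) + 14*exp(h) + 15)^2)*exp(-h)/(exp(3*h) - 7*exp(2*h) + 7*exp(h) + 15)^3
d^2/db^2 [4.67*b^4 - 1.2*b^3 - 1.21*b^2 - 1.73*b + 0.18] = 56.04*b^2 - 7.2*b - 2.42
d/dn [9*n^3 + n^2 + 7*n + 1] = 27*n^2 + 2*n + 7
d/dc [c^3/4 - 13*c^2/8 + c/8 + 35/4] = 3*c^2/4 - 13*c/4 + 1/8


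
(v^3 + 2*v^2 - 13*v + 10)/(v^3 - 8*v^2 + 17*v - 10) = (v + 5)/(v - 5)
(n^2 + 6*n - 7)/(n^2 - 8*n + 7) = (n + 7)/(n - 7)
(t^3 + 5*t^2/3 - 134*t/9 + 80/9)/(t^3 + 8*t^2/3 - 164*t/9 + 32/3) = (t + 5)/(t + 6)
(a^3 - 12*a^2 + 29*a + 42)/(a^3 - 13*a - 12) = (a^2 - 13*a + 42)/(a^2 - a - 12)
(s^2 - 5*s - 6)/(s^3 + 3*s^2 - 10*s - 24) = (s^2 - 5*s - 6)/(s^3 + 3*s^2 - 10*s - 24)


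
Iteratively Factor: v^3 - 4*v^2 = (v)*(v^2 - 4*v) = v^2*(v - 4)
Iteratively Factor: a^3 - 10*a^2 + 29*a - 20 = (a - 1)*(a^2 - 9*a + 20) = (a - 4)*(a - 1)*(a - 5)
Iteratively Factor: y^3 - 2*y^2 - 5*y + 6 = (y + 2)*(y^2 - 4*y + 3) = (y - 3)*(y + 2)*(y - 1)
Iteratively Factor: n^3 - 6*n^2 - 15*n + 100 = (n - 5)*(n^2 - n - 20) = (n - 5)*(n + 4)*(n - 5)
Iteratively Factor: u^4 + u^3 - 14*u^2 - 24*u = (u + 2)*(u^3 - u^2 - 12*u) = (u + 2)*(u + 3)*(u^2 - 4*u) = (u - 4)*(u + 2)*(u + 3)*(u)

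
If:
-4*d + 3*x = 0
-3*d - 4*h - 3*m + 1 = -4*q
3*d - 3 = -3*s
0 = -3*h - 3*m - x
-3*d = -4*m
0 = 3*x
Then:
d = 0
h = 0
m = 0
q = -1/4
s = 1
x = 0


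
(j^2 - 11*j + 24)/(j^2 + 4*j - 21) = (j - 8)/(j + 7)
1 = 1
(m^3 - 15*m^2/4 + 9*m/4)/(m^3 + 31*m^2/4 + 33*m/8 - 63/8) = 2*m*(m - 3)/(2*m^2 + 17*m + 21)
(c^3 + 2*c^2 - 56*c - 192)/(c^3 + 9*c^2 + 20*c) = (c^2 - 2*c - 48)/(c*(c + 5))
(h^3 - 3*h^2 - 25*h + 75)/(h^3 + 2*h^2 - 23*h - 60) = (h^2 + 2*h - 15)/(h^2 + 7*h + 12)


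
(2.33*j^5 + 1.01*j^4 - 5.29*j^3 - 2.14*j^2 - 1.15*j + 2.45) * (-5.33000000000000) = -12.4189*j^5 - 5.3833*j^4 + 28.1957*j^3 + 11.4062*j^2 + 6.1295*j - 13.0585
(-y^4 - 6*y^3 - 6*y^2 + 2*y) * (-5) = 5*y^4 + 30*y^3 + 30*y^2 - 10*y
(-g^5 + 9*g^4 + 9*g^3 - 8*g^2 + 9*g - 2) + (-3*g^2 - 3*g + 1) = -g^5 + 9*g^4 + 9*g^3 - 11*g^2 + 6*g - 1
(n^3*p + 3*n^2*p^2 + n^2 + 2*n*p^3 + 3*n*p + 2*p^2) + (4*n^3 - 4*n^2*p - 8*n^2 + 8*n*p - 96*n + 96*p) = n^3*p + 4*n^3 + 3*n^2*p^2 - 4*n^2*p - 7*n^2 + 2*n*p^3 + 11*n*p - 96*n + 2*p^2 + 96*p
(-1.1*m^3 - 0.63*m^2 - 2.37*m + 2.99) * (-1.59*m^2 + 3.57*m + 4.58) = 1.749*m^5 - 2.9253*m^4 - 3.5188*m^3 - 16.1004*m^2 - 0.180300000000001*m + 13.6942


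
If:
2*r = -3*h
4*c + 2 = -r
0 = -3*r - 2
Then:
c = -1/3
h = 4/9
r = -2/3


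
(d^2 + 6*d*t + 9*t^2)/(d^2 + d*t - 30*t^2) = (d^2 + 6*d*t + 9*t^2)/(d^2 + d*t - 30*t^2)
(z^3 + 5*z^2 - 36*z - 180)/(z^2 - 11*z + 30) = (z^2 + 11*z + 30)/(z - 5)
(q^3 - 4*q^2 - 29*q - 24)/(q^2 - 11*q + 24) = (q^2 + 4*q + 3)/(q - 3)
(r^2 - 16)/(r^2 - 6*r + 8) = (r + 4)/(r - 2)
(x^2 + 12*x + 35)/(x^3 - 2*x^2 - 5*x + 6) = (x^2 + 12*x + 35)/(x^3 - 2*x^2 - 5*x + 6)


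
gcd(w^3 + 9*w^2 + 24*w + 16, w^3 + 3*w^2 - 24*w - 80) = w^2 + 8*w + 16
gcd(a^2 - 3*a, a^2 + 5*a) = a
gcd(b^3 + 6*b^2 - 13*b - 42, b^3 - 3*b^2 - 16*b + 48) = b - 3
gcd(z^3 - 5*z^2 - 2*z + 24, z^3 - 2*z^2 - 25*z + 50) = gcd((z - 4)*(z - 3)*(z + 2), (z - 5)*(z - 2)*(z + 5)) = 1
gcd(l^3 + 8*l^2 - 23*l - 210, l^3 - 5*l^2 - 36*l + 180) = l^2 + l - 30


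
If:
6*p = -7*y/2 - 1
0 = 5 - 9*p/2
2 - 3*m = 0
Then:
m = 2/3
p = 10/9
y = -46/21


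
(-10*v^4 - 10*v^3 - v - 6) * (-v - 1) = 10*v^5 + 20*v^4 + 10*v^3 + v^2 + 7*v + 6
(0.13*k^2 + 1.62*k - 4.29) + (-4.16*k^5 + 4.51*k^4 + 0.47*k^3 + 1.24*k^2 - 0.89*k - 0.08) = -4.16*k^5 + 4.51*k^4 + 0.47*k^3 + 1.37*k^2 + 0.73*k - 4.37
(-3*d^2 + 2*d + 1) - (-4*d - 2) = -3*d^2 + 6*d + 3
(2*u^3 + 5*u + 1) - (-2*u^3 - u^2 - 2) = 4*u^3 + u^2 + 5*u + 3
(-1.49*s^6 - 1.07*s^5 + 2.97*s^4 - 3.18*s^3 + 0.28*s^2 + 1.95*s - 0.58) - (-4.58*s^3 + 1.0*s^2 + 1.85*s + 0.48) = -1.49*s^6 - 1.07*s^5 + 2.97*s^4 + 1.4*s^3 - 0.72*s^2 + 0.0999999999999999*s - 1.06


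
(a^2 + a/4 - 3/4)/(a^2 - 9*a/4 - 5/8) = 2*(-4*a^2 - a + 3)/(-8*a^2 + 18*a + 5)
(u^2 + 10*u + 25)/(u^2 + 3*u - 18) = (u^2 + 10*u + 25)/(u^2 + 3*u - 18)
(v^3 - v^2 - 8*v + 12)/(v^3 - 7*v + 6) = (v - 2)/(v - 1)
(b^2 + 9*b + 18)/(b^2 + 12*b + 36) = (b + 3)/(b + 6)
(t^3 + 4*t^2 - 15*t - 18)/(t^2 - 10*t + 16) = (t^3 + 4*t^2 - 15*t - 18)/(t^2 - 10*t + 16)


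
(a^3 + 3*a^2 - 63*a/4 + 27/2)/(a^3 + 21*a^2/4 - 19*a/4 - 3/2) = (4*a^2 - 12*a + 9)/(4*a^2 - 3*a - 1)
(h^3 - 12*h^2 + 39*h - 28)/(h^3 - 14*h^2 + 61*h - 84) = (h - 1)/(h - 3)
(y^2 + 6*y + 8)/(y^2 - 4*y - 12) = (y + 4)/(y - 6)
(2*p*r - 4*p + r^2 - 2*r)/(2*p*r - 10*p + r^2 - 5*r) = (r - 2)/(r - 5)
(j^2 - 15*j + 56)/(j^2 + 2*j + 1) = (j^2 - 15*j + 56)/(j^2 + 2*j + 1)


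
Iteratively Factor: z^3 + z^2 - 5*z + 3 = (z - 1)*(z^2 + 2*z - 3) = (z - 1)^2*(z + 3)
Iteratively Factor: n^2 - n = (n - 1)*(n)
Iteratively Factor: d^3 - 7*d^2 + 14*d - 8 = (d - 4)*(d^2 - 3*d + 2) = (d - 4)*(d - 2)*(d - 1)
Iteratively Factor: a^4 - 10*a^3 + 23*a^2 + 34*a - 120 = (a + 2)*(a^3 - 12*a^2 + 47*a - 60) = (a - 4)*(a + 2)*(a^2 - 8*a + 15) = (a - 4)*(a - 3)*(a + 2)*(a - 5)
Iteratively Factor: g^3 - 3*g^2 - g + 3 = (g + 1)*(g^2 - 4*g + 3) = (g - 3)*(g + 1)*(g - 1)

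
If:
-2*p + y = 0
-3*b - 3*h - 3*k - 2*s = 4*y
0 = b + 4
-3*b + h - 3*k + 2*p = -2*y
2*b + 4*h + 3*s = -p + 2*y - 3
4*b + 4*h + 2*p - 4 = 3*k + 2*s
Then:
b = -4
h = 409/74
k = 500/111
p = -99/148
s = -943/148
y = -99/74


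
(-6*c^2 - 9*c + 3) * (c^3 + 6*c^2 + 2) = -6*c^5 - 45*c^4 - 51*c^3 + 6*c^2 - 18*c + 6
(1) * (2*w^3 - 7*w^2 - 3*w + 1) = 2*w^3 - 7*w^2 - 3*w + 1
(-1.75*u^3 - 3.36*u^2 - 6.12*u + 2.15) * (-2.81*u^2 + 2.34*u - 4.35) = 4.9175*u^5 + 5.3466*u^4 + 16.9473*u^3 - 5.7463*u^2 + 31.653*u - 9.3525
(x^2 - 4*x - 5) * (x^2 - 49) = x^4 - 4*x^3 - 54*x^2 + 196*x + 245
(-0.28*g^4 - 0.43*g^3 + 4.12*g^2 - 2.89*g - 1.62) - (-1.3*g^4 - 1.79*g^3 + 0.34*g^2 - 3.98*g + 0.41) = 1.02*g^4 + 1.36*g^3 + 3.78*g^2 + 1.09*g - 2.03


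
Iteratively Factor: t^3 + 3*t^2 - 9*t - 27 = (t - 3)*(t^2 + 6*t + 9) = (t - 3)*(t + 3)*(t + 3)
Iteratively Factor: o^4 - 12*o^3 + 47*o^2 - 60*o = (o - 3)*(o^3 - 9*o^2 + 20*o) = o*(o - 3)*(o^2 - 9*o + 20) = o*(o - 5)*(o - 3)*(o - 4)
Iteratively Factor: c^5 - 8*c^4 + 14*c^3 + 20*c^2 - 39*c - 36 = (c - 3)*(c^4 - 5*c^3 - c^2 + 17*c + 12) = (c - 3)^2*(c^3 - 2*c^2 - 7*c - 4) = (c - 4)*(c - 3)^2*(c^2 + 2*c + 1) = (c - 4)*(c - 3)^2*(c + 1)*(c + 1)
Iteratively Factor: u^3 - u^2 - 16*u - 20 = (u - 5)*(u^2 + 4*u + 4) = (u - 5)*(u + 2)*(u + 2)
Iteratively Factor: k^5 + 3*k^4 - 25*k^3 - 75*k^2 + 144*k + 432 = (k + 3)*(k^4 - 25*k^2 + 144) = (k - 4)*(k + 3)*(k^3 + 4*k^2 - 9*k - 36) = (k - 4)*(k + 3)^2*(k^2 + k - 12) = (k - 4)*(k - 3)*(k + 3)^2*(k + 4)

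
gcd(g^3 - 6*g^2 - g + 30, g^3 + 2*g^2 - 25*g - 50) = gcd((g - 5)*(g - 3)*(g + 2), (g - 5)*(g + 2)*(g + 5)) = g^2 - 3*g - 10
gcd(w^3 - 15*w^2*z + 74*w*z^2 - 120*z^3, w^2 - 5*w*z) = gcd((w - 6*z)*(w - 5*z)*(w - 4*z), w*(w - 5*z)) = -w + 5*z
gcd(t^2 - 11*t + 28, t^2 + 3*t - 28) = t - 4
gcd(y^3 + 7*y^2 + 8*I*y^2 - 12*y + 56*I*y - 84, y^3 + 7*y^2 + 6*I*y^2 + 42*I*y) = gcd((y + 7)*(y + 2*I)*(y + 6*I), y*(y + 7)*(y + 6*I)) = y^2 + y*(7 + 6*I) + 42*I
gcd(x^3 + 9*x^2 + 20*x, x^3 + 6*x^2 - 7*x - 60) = x^2 + 9*x + 20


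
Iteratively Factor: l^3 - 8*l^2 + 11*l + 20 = (l - 5)*(l^2 - 3*l - 4) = (l - 5)*(l - 4)*(l + 1)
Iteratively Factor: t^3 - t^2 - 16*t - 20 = (t + 2)*(t^2 - 3*t - 10) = (t + 2)^2*(t - 5)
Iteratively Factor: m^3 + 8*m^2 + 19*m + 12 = (m + 4)*(m^2 + 4*m + 3) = (m + 1)*(m + 4)*(m + 3)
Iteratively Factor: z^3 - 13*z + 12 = (z - 3)*(z^2 + 3*z - 4) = (z - 3)*(z - 1)*(z + 4)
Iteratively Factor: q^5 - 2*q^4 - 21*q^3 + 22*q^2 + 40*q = (q - 2)*(q^4 - 21*q^2 - 20*q) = q*(q - 2)*(q^3 - 21*q - 20) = q*(q - 5)*(q - 2)*(q^2 + 5*q + 4) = q*(q - 5)*(q - 2)*(q + 4)*(q + 1)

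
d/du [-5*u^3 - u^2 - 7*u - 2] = -15*u^2 - 2*u - 7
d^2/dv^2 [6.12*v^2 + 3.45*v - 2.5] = 12.2400000000000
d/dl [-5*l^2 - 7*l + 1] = -10*l - 7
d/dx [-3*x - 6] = -3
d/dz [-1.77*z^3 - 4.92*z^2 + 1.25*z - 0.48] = -5.31*z^2 - 9.84*z + 1.25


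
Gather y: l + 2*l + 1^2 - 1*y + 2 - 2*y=3*l - 3*y + 3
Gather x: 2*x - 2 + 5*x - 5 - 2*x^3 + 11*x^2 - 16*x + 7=-2*x^3 + 11*x^2 - 9*x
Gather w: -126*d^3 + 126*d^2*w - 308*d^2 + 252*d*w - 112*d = -126*d^3 - 308*d^2 - 112*d + w*(126*d^2 + 252*d)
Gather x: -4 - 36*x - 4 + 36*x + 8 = 0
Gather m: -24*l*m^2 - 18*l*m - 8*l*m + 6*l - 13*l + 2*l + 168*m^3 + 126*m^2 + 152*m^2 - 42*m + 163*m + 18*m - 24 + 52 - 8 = -5*l + 168*m^3 + m^2*(278 - 24*l) + m*(139 - 26*l) + 20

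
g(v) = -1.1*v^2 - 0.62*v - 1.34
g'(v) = -2.2*v - 0.62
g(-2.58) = -7.06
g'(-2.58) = 5.06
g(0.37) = -1.72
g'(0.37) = -1.43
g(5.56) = -38.79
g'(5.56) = -12.85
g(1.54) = -4.90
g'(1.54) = -4.01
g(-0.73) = -1.47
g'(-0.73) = 0.99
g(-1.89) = -4.10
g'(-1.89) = 3.54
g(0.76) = -2.45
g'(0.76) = -2.29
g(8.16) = -79.64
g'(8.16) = -18.57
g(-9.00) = -84.86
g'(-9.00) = 19.18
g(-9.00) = -84.86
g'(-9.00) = 19.18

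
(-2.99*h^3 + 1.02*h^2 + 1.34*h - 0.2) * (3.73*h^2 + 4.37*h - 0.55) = -11.1527*h^5 - 9.2617*h^4 + 11.1001*h^3 + 4.5488*h^2 - 1.611*h + 0.11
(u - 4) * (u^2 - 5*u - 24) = u^3 - 9*u^2 - 4*u + 96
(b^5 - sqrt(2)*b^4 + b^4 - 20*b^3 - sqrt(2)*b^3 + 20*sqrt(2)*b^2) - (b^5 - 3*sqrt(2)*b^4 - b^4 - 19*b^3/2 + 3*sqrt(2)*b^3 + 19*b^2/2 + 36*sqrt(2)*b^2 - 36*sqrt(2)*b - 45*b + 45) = 2*b^4 + 2*sqrt(2)*b^4 - 21*b^3/2 - 4*sqrt(2)*b^3 - 16*sqrt(2)*b^2 - 19*b^2/2 + 45*b + 36*sqrt(2)*b - 45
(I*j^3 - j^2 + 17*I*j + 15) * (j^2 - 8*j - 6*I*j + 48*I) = I*j^5 + 5*j^4 - 8*I*j^4 - 40*j^3 + 23*I*j^3 + 117*j^2 - 184*I*j^2 - 936*j - 90*I*j + 720*I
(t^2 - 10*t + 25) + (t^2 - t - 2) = 2*t^2 - 11*t + 23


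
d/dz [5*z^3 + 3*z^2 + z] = 15*z^2 + 6*z + 1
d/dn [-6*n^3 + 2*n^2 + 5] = 2*n*(2 - 9*n)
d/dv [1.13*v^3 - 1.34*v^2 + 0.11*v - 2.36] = 3.39*v^2 - 2.68*v + 0.11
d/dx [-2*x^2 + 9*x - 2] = 9 - 4*x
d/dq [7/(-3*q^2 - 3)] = 14*q/(3*(q^2 + 1)^2)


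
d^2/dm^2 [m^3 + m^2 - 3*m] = 6*m + 2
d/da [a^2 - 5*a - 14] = 2*a - 5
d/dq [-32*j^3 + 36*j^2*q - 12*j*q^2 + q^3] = 36*j^2 - 24*j*q + 3*q^2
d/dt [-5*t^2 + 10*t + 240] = 10 - 10*t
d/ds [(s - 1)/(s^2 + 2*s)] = (-s^2 + 2*s + 2)/(s^2*(s^2 + 4*s + 4))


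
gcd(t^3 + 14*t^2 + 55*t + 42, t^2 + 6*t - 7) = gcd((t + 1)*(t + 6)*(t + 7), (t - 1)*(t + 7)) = t + 7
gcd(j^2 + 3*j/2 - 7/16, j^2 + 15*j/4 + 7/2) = j + 7/4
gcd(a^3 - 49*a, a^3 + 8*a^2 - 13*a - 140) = a + 7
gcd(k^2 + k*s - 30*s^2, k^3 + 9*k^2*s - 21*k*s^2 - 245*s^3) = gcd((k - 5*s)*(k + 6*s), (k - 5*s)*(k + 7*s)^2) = -k + 5*s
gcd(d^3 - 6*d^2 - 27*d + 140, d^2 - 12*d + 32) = d - 4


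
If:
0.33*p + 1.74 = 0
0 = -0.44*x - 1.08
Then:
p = -5.27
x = -2.45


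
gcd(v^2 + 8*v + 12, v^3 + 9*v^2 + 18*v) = v + 6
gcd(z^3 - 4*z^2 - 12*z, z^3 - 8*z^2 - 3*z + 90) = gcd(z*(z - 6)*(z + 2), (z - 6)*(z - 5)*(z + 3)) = z - 6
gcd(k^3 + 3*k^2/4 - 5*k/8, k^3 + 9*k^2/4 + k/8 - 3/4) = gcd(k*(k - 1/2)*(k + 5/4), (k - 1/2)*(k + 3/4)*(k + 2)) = k - 1/2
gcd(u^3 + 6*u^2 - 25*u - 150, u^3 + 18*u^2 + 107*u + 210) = u^2 + 11*u + 30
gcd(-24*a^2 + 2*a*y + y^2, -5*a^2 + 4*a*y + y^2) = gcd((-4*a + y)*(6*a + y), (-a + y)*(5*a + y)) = 1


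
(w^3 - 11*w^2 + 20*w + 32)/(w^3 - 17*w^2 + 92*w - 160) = (w + 1)/(w - 5)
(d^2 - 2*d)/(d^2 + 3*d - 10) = d/(d + 5)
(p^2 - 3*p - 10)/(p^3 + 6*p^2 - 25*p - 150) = (p + 2)/(p^2 + 11*p + 30)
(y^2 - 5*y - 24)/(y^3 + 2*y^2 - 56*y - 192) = (y + 3)/(y^2 + 10*y + 24)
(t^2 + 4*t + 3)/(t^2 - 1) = (t + 3)/(t - 1)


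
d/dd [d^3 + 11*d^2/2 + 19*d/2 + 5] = 3*d^2 + 11*d + 19/2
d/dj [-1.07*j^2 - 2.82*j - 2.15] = -2.14*j - 2.82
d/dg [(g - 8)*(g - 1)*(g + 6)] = 3*g^2 - 6*g - 46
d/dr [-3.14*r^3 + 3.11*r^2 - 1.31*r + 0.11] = -9.42*r^2 + 6.22*r - 1.31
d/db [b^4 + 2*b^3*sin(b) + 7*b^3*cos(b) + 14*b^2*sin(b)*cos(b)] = b*(-7*b^2*sin(b) + 2*b^2*cos(b) + 4*b^2 + 6*b*sin(b) + 21*b*cos(b) + 14*b*cos(2*b) + 14*sin(2*b))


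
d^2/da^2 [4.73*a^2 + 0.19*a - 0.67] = 9.46000000000000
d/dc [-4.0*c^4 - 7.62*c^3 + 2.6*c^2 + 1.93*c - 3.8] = -16.0*c^3 - 22.86*c^2 + 5.2*c + 1.93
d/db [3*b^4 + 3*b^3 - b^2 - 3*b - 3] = 12*b^3 + 9*b^2 - 2*b - 3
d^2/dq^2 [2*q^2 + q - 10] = 4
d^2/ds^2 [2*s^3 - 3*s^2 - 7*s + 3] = 12*s - 6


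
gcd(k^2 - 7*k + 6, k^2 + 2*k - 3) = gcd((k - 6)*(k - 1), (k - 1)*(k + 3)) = k - 1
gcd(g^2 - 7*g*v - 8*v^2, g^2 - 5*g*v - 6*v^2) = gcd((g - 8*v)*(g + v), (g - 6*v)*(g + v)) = g + v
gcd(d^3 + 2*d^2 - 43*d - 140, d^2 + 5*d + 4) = d + 4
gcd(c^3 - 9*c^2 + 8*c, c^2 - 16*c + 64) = c - 8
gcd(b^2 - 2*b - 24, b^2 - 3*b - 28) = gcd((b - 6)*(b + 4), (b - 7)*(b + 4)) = b + 4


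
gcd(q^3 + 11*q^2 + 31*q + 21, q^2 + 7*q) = q + 7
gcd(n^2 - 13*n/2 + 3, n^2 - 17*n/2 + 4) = n - 1/2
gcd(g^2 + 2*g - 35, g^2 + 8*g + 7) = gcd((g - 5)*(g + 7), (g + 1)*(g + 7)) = g + 7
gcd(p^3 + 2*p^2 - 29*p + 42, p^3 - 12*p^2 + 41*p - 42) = p^2 - 5*p + 6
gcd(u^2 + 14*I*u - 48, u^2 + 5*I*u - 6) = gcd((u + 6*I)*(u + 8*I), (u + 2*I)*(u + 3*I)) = 1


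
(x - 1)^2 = x^2 - 2*x + 1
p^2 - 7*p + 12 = (p - 4)*(p - 3)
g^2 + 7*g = g*(g + 7)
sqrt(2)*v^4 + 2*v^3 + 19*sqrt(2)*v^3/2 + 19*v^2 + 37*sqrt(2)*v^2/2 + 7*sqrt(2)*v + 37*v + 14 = (v + 2)*(v + 7)*(v + sqrt(2))*(sqrt(2)*v + sqrt(2)/2)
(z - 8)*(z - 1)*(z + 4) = z^3 - 5*z^2 - 28*z + 32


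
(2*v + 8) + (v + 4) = 3*v + 12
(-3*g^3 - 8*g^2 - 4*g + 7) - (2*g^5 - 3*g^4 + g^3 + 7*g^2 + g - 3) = -2*g^5 + 3*g^4 - 4*g^3 - 15*g^2 - 5*g + 10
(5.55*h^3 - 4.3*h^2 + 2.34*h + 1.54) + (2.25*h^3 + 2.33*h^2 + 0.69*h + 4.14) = 7.8*h^3 - 1.97*h^2 + 3.03*h + 5.68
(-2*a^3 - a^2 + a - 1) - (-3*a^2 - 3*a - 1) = -2*a^3 + 2*a^2 + 4*a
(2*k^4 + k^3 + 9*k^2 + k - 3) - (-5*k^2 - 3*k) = 2*k^4 + k^3 + 14*k^2 + 4*k - 3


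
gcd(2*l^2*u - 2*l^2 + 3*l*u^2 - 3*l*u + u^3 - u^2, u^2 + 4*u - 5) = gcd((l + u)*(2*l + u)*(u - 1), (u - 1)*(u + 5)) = u - 1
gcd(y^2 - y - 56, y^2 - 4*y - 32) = y - 8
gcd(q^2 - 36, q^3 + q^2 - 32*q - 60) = q - 6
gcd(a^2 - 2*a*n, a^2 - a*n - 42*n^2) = 1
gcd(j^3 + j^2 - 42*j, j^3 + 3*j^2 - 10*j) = j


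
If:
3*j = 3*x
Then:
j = x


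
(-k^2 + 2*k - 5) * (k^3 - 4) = -k^5 + 2*k^4 - 5*k^3 + 4*k^2 - 8*k + 20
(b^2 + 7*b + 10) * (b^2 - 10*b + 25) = b^4 - 3*b^3 - 35*b^2 + 75*b + 250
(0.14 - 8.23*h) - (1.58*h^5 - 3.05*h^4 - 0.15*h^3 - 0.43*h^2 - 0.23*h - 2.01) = -1.58*h^5 + 3.05*h^4 + 0.15*h^3 + 0.43*h^2 - 8.0*h + 2.15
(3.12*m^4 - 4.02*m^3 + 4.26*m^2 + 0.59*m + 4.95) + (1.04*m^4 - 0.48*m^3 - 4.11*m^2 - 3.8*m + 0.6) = 4.16*m^4 - 4.5*m^3 + 0.149999999999999*m^2 - 3.21*m + 5.55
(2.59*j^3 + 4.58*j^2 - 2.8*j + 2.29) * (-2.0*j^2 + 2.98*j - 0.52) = -5.18*j^5 - 1.4418*j^4 + 17.9016*j^3 - 15.3056*j^2 + 8.2802*j - 1.1908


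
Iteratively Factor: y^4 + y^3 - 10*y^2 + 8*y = (y)*(y^3 + y^2 - 10*y + 8) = y*(y - 2)*(y^2 + 3*y - 4) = y*(y - 2)*(y + 4)*(y - 1)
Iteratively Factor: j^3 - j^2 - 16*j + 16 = (j - 1)*(j^2 - 16) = (j - 1)*(j + 4)*(j - 4)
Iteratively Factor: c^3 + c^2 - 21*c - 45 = (c + 3)*(c^2 - 2*c - 15) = (c + 3)^2*(c - 5)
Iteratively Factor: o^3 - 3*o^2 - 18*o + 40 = (o + 4)*(o^2 - 7*o + 10) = (o - 2)*(o + 4)*(o - 5)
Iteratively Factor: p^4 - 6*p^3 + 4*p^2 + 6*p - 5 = (p - 1)*(p^3 - 5*p^2 - p + 5) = (p - 5)*(p - 1)*(p^2 - 1) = (p - 5)*(p - 1)*(p + 1)*(p - 1)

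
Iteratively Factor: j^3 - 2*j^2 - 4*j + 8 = (j - 2)*(j^2 - 4) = (j - 2)^2*(j + 2)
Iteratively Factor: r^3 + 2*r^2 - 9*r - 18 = (r + 3)*(r^2 - r - 6) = (r + 2)*(r + 3)*(r - 3)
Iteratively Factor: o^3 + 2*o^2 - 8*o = (o + 4)*(o^2 - 2*o) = o*(o + 4)*(o - 2)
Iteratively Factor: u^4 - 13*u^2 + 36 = (u + 3)*(u^3 - 3*u^2 - 4*u + 12) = (u - 3)*(u + 3)*(u^2 - 4) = (u - 3)*(u + 2)*(u + 3)*(u - 2)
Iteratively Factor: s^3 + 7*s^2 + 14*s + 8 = (s + 1)*(s^2 + 6*s + 8) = (s + 1)*(s + 2)*(s + 4)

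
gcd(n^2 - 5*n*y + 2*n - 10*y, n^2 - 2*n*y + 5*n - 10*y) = 1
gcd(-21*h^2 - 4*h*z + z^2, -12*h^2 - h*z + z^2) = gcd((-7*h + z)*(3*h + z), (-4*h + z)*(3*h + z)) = 3*h + z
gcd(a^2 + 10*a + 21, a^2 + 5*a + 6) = a + 3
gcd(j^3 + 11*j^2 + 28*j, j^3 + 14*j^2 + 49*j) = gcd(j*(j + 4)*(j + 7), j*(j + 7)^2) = j^2 + 7*j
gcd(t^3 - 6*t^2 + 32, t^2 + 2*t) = t + 2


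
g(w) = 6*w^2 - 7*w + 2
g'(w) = 12*w - 7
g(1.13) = 1.75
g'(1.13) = 6.56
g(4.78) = 105.63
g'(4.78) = 50.36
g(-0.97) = 14.44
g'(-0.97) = -18.64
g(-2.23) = 47.45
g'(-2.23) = -33.76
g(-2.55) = 58.86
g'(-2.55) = -37.60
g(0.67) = 0.00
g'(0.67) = 1.04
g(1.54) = 5.45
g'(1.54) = 11.48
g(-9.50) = 610.00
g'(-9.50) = -121.00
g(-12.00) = 950.00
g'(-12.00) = -151.00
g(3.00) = 35.00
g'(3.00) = 29.00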